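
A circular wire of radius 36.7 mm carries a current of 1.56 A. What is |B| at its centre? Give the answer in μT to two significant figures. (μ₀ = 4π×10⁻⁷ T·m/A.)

At the centre of a circular loop the Biot–Savart law gives B = μ₀I/(2R).
B = (4π×10⁻⁷ × 1.56) / (2 × 0.0367) = 2.67×10⁻⁵ T.

B ≈ 27 μT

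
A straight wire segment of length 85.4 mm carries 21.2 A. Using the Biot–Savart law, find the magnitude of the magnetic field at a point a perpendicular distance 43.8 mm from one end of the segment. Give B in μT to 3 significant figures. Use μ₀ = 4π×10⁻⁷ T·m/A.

For a finite straight segment, B = (μ₀I/4πd)(sinθ₁ + sinθ₂), where θ₁, θ₂ are the angles from the perpendicular to each end.
The perpendicular foot is at one end, so the two end-offsets along the wire are 0 and L = 0.0854 m.
sinθ₁ = 0/√(0²+0.0438²) = 0.0000; sinθ₂ = 0.0854/√(0.0854²+0.0438²) = 0.8898.
B = (4π×10⁻⁷ × 21.2) / (4π × 0.0438) × (0.0000 + 0.8898) = 4.31×10⁻⁵ T.

B ≈ 43.1 μT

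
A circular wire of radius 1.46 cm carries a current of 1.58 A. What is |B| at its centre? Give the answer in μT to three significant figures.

At the centre of a circular loop the Biot–Savart law gives B = μ₀I/(2R).
B = (4π×10⁻⁷ × 1.58) / (2 × 0.0146) = 6.80×10⁻⁵ T.

B ≈ 68.0 μT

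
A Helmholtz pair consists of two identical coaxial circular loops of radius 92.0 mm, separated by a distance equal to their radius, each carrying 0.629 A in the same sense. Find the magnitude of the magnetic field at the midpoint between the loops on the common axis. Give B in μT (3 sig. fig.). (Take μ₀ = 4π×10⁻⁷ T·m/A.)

Each loop contributes B = μ₀IR²/[2(R²+z²)^(3/2)] on the axis, with z measured from that loop.
Loop 1 (z = 0.046 m): B₁ = 3.07×10⁻⁶ T. Loop 2 (z = 0.046 m): B₂ = 3.07×10⁻⁶ T.
The fields add: B = B₁ + B₂ = 6.15×10⁻⁶ T.

B ≈ 6.15 μT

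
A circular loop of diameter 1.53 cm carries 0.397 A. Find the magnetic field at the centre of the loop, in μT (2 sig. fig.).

At the centre of a circular loop the Biot–Savart law gives B = μ₀I/(2R) (so R = 0.00765 m).
B = (4π×10⁻⁷ × 0.397) / (2 × 0.00765) = 3.26×10⁻⁵ T.

B ≈ 33 μT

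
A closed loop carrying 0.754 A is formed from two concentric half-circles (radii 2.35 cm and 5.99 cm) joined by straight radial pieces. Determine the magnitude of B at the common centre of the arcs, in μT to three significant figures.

B ≈ 6.13 μT

The radial connectors point toward the centre, so dl × r̂ = 0 and they contribute nothing.
Each semicircle gives μ₀I/(4R): inner arc 1.01×10⁻⁵ T, outer arc 3.95×10⁻⁶ T.
The two arcs carry current in opposite angular senses, so their fields oppose: B = |1.01×10⁻⁵ − 3.95×10⁻⁶| = 6.13×10⁻⁶ T.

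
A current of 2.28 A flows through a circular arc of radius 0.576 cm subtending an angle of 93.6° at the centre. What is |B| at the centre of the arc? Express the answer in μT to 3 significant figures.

The Biot–Savart field of a circular arc at its centre is B = μ₀Iφ/(4πR), with φ = 1.634 rad.
B = (4π×10⁻⁷ × 2.28 × 1.634) / (4π × 0.00576) = 6.47×10⁻⁵ T.

B ≈ 64.7 μT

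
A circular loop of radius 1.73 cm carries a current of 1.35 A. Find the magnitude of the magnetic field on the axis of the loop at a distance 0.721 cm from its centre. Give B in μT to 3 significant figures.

B ≈ 38.6 μT

On the axis of a circular loop, B = μ₀IR² / [2(R²+z²)^(3/2)].
R² + z² = (0.0173)² + (0.00721)² = 0.0003513 m², and (R²+z²)^(3/2) = 6.58×10⁻⁶ m³.
B = (4π×10⁻⁷ × 1.35 × 0.0002993) / (2 × 6.58×10⁻⁶) = 3.86×10⁻⁵ T.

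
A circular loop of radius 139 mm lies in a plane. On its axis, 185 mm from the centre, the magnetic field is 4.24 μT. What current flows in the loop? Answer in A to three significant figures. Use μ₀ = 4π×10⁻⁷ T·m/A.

On the axis of a loop, B = μ₀IR²/[2(R²+z²)^(3/2)], so I = 2B(R²+z²)^(3/2)/(μ₀R²).
R² + z² = 0.01932 + 0.03422 = 0.05355 m²; raised to 3/2 gives 1.24×10⁻² m³.
I = 2 × 4.24×10⁻⁶ × 1.24×10⁻² / (1.26×10⁻⁶ × 0.01932) = 4.33 A.

I ≈ 4.33 A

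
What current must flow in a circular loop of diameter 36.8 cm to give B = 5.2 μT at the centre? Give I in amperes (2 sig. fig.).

I ≈ 1.5 A

At the centre of a circular loop B = μ₀I/(2R), so I = 2RB/μ₀.
With R = 0.184 m, I = 2 × 0.184 × 5.20×10⁻⁶ / (4π×10⁻⁷) = 1.52 A.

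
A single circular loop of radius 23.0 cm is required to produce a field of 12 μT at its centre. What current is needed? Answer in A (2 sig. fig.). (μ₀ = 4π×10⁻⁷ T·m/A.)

At the centre of a circular loop B = μ₀I/(2R), so I = 2RB/μ₀.
With R = 0.23 m, I = 2 × 0.23 × 1.20×10⁻⁵ / (4π×10⁻⁷) = 4.39 A.

I ≈ 4.4 A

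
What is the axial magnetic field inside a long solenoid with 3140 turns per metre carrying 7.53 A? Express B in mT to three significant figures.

Inside a long solenoid, B = μ₀nI with n = 3140 turns/m.
B = 4π×10⁻⁷ × 3140 × 7.53 = 2.97×10⁻² T.

B ≈ 29.7 mT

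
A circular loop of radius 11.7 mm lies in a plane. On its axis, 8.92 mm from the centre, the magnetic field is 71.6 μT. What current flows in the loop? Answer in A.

I ≈ 2.65 A

On the axis of a loop, B = μ₀IR²/[2(R²+z²)^(3/2)], so I = 2B(R²+z²)^(3/2)/(μ₀R²).
R² + z² = 0.0001369 + 7.957×10⁻⁵ = 0.0002165 m²; raised to 3/2 gives 3.18×10⁻⁶ m³.
I = 2 × 7.16×10⁻⁵ × 3.18×10⁻⁶ / (1.26×10⁻⁶ × 0.0001369) = 2.65 A.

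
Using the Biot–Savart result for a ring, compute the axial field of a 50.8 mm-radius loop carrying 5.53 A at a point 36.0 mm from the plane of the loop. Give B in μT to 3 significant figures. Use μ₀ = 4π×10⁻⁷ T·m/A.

B ≈ 37.1 μT

On the axis of a circular loop, B = μ₀IR² / [2(R²+z²)^(3/2)].
R² + z² = (0.0508)² + (0.036)² = 0.003877 m², and (R²+z²)^(3/2) = 2.41×10⁻⁴ m³.
B = (4π×10⁻⁷ × 5.53 × 0.002581) / (2 × 2.41×10⁻⁴) = 3.71×10⁻⁵ T.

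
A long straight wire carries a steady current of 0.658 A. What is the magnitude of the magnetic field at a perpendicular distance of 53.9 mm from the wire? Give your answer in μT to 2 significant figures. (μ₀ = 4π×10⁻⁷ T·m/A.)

For an infinitely long straight wire, B = μ₀I/(2πd).
B = (4π×10⁻⁷ × 0.658) / (2π × 0.0539) = 2.44×10⁻⁶ T.

B ≈ 2.4 μT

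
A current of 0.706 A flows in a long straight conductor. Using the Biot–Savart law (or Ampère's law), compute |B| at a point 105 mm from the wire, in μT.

For an infinitely long straight wire, B = μ₀I/(2πd).
B = (4π×10⁻⁷ × 0.706) / (2π × 0.105) = 1.34×10⁻⁶ T.

B ≈ 1.34 μT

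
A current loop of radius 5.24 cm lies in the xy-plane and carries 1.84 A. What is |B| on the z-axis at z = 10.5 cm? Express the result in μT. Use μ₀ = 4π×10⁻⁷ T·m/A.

B ≈ 1.96 μT

On the axis of a circular loop, B = μ₀IR² / [2(R²+z²)^(3/2)].
R² + z² = (0.0524)² + (0.105)² = 0.01377 m², and (R²+z²)^(3/2) = 1.62×10⁻³ m³.
B = (4π×10⁻⁷ × 1.84 × 0.002746) / (2 × 1.62×10⁻³) = 1.96×10⁻⁶ T.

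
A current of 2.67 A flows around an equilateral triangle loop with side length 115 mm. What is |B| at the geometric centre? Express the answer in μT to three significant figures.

Each side is a finite straight segment at perpendicular distance d = a/(2 tan(π/3)) = 0.0332 m from the centre, with end-angles ±π/3.
One side contributes B₁ = (μ₀I/4πd)·2 sin(π/3) = 1.39×10⁻⁵ T.
All 3 sides add in the same direction: B = 3 × 1.39×10⁻⁵ = 4.18×10⁻⁵ T.

B ≈ 41.8 μT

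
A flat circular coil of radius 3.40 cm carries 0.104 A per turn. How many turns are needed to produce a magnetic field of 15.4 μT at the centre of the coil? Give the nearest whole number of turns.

N = 8

For an N-turn coil, B = Nμ₀I/(2R). A single turn gives B₁ = 1.92×10⁻⁶ T with R = 0.034 m.
N = B/B₁ = 1.54×10⁻⁵ / 1.92×10⁻⁶ = 8.01.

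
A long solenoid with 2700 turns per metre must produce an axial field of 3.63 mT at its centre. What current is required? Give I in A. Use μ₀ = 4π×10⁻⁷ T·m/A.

I ≈ 1.07 A

Inside a long solenoid B = μ₀nI with n = 2700 m⁻¹, so I = B/(μ₀n).
I = 3.63×10⁻³ / (4π×10⁻⁷ × 2700) = 1.07 A.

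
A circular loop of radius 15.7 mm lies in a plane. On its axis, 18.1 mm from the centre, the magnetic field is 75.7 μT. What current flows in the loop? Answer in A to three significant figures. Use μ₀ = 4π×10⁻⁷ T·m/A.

I ≈ 6.72 A

On the axis of a loop, B = μ₀IR²/[2(R²+z²)^(3/2)], so I = 2B(R²+z²)^(3/2)/(μ₀R²).
R² + z² = 0.0002465 + 0.0003276 = 0.0005741 m²; raised to 3/2 gives 1.38×10⁻⁵ m³.
I = 2 × 7.57×10⁻⁵ × 1.38×10⁻⁵ / (1.26×10⁻⁶ × 0.0002465) = 6.72 A.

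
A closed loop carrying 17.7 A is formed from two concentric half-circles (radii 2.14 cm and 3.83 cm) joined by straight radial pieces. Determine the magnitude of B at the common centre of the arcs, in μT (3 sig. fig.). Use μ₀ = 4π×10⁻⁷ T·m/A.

B ≈ 115 μT

The radial connectors point toward the centre, so dl × r̂ = 0 and they contribute nothing.
Each semicircle gives μ₀I/(4R): inner arc 2.60×10⁻⁴ T, outer arc 1.45×10⁻⁴ T.
The two arcs carry current in opposite angular senses, so their fields oppose: B = |2.60×10⁻⁴ − 1.45×10⁻⁴| = 1.15×10⁻⁴ T.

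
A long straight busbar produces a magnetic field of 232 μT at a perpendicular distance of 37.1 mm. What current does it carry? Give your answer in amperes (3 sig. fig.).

For a long straight wire B = μ₀I/(2πd), so I = 2πdB/μ₀.
I = 2π × 0.0371 × 2.32×10⁻⁴ / (4π×10⁻⁷) = 43.0 A.

I ≈ 43.0 A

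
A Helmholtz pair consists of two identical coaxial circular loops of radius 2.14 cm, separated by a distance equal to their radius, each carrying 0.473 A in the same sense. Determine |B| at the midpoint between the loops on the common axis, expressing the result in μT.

B ≈ 19.9 μT

Each loop contributes B = μ₀IR²/[2(R²+z²)^(3/2)] on the axis, with z measured from that loop.
Loop 1 (z = 0.0107 m): B₁ = 9.94×10⁻⁶ T. Loop 2 (z = 0.0107 m): B₂ = 9.94×10⁻⁶ T.
The fields add: B = B₁ + B₂ = 1.99×10⁻⁵ T.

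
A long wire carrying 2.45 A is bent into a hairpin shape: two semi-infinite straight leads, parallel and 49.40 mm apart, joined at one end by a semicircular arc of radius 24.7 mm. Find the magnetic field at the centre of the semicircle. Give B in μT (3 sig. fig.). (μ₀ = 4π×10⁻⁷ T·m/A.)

B ≈ 51.0 μT

The semicircular arc contributes B_arc = μ₀I·π/(4πR) = μ₀I/(4R) = 3.12×10⁻⁵ T.
Each semi-infinite lead is at perpendicular distance R = 0.0247 m from the centre, with the perpendicular foot at its near end, so it contributes μ₀I/(4πR); both point the same way, together 1.98×10⁻⁵ T.
Arc and leads all point the same direction: B = 3.12×10⁻⁵ + 1.98×10⁻⁵ = 5.10×10⁻⁵ T.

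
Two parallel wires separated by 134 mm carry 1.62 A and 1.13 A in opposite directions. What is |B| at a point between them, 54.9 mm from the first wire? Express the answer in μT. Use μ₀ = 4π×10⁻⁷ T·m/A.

B ≈ 8.76 μT

Each long wire gives B = μ₀I/(2πd). Distances are d₁ = 0.0549 m and d₂ = 0.0791 m.
B₁ = 5.90×10⁻⁶ T, B₂ = 2.86×10⁻⁶ T.
Between antiparallel currents both contributions point the same way, so they add. B = B₁ + B₂ = 5.90×10⁻⁶ + 2.86×10⁻⁶ = 8.76×10⁻⁶ T.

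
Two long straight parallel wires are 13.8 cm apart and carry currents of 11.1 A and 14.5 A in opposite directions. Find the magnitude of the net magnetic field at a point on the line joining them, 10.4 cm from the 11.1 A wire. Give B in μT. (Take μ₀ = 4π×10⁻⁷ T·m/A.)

Each long wire gives B = μ₀I/(2πd). Distances are d₁ = 0.104 m and d₂ = 0.034 m.
B₁ = 2.13×10⁻⁵ T, B₂ = 8.53×10⁻⁵ T.
Between antiparallel currents both contributions point the same way, so they add. B = B₁ + B₂ = 2.13×10⁻⁵ + 8.53×10⁻⁵ = 1.07×10⁻⁴ T.

B ≈ 107 μT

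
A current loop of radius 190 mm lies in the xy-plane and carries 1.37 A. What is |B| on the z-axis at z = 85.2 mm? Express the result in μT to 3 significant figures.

On the axis of a circular loop, B = μ₀IR² / [2(R²+z²)^(3/2)].
R² + z² = (0.19)² + (0.0852)² = 0.04336 m², and (R²+z²)^(3/2) = 9.03×10⁻³ m³.
B = (4π×10⁻⁷ × 1.37 × 0.0361) / (2 × 9.03×10⁻³) = 3.44×10⁻⁶ T.

B ≈ 3.44 μT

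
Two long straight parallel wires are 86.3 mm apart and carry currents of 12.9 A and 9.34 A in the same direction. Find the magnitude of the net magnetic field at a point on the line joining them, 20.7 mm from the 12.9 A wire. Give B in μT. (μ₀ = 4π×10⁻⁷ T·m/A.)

Each long wire gives B = μ₀I/(2πd). Distances are d₁ = 0.0207 m and d₂ = 0.0656 m.
B₁ = 1.25×10⁻⁴ T, B₂ = 2.85×10⁻⁵ T.
Between parallel currents the two contributions point in opposite directions, so they subtract. B = |B₁ − B₂| = |1.25×10⁻⁴ − 2.85×10⁻⁵| = 9.62×10⁻⁵ T.

B ≈ 96.2 μT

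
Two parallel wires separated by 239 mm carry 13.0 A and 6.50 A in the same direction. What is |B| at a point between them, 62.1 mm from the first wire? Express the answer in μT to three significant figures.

B ≈ 34.5 μT

Each long wire gives B = μ₀I/(2πd). Distances are d₁ = 0.0621 m and d₂ = 0.1769 m.
B₁ = 4.19×10⁻⁵ T, B₂ = 7.35×10⁻⁶ T.
Between parallel currents the two contributions point in opposite directions, so they subtract. B = |B₁ − B₂| = |4.19×10⁻⁵ − 7.35×10⁻⁶| = 3.45×10⁻⁵ T.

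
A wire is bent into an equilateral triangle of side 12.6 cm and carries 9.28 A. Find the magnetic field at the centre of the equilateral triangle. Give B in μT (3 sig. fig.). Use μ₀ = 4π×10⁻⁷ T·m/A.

B ≈ 133 μT

Each side is a finite straight segment at perpendicular distance d = a/(2 tan(π/3)) = 0.03637 m from the centre, with end-angles ±π/3.
One side contributes B₁ = (μ₀I/4πd)·2 sin(π/3) = 4.42×10⁻⁵ T.
All 3 sides add in the same direction: B = 3 × 4.42×10⁻⁵ = 1.33×10⁻⁴ T.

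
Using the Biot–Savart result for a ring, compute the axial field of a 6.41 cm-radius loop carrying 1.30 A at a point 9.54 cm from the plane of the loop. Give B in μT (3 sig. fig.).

B ≈ 2.21 μT

On the axis of a circular loop, B = μ₀IR² / [2(R²+z²)^(3/2)].
R² + z² = (0.0641)² + (0.0954)² = 0.01321 m², and (R²+z²)^(3/2) = 1.52×10⁻³ m³.
B = (4π×10⁻⁷ × 1.30 × 0.004109) / (2 × 1.52×10⁻³) = 2.21×10⁻⁶ T.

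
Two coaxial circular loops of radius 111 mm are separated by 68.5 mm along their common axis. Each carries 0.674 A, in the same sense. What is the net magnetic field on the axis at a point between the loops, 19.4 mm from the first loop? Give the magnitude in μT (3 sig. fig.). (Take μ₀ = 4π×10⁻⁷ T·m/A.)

B ≈ 6.56 μT

Each loop contributes B = μ₀IR²/[2(R²+z²)^(3/2)] on the axis, with z measured from that loop.
Loop 1 (z = 0.0194 m): B₁ = 3.65×10⁻⁶ T. Loop 2 (z = 0.0491 m): B₂ = 2.92×10⁻⁶ T.
The fields add: B = B₁ + B₂ = 6.56×10⁻⁶ T.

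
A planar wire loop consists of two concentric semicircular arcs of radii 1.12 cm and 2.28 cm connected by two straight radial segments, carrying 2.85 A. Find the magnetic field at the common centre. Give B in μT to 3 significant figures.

B ≈ 40.7 μT

The radial connectors point toward the centre, so dl × r̂ = 0 and they contribute nothing.
Each semicircle gives μ₀I/(4R): inner arc 7.99×10⁻⁵ T, outer arc 3.93×10⁻⁵ T.
The two arcs carry current in opposite angular senses, so their fields oppose: B = |7.99×10⁻⁵ − 3.93×10⁻⁵| = 4.07×10⁻⁵ T.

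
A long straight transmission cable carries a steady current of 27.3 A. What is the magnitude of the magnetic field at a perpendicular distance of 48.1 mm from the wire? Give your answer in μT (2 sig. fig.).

For an infinitely long straight wire, B = μ₀I/(2πd).
B = (4π×10⁻⁷ × 27.3) / (2π × 0.0481) = 1.14×10⁻⁴ T.

B ≈ 110 μT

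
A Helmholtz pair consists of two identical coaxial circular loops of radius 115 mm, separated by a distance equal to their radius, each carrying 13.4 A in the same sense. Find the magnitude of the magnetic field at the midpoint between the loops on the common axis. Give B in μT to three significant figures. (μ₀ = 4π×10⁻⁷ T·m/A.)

B ≈ 105 μT

Each loop contributes B = μ₀IR²/[2(R²+z²)^(3/2)] on the axis, with z measured from that loop.
Loop 1 (z = 0.0575 m): B₁ = 5.24×10⁻⁵ T. Loop 2 (z = 0.0575 m): B₂ = 5.24×10⁻⁵ T.
The fields add: B = B₁ + B₂ = 1.05×10⁻⁴ T.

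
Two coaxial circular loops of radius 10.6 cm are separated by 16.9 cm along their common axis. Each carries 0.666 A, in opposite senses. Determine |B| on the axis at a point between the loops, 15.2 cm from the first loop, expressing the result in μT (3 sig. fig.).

Each loop contributes B = μ₀IR²/[2(R²+z²)^(3/2)] on the axis, with z measured from that loop.
Loop 1 (z = 0.152 m): B₁ = 7.39×10⁻⁷ T. Loop 2 (z = 0.017 m): B₂ = 3.80×10⁻⁶ T.
The fields oppose: B = |B₁ − B₂| = 3.06×10⁻⁶ T.

B ≈ 3.06 μT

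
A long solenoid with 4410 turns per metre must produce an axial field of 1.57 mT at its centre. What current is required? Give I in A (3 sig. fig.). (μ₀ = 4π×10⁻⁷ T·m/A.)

I ≈ 0.283 A

Inside a long solenoid B = μ₀nI with n = 4410 m⁻¹, so I = B/(μ₀n).
I = 1.57×10⁻³ / (4π×10⁻⁷ × 4410) = 0.283 A.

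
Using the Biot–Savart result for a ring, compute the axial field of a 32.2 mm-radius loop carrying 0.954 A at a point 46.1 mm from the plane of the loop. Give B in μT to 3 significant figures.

B ≈ 3.50 μT

On the axis of a circular loop, B = μ₀IR² / [2(R²+z²)^(3/2)].
R² + z² = (0.0322)² + (0.0461)² = 0.003162 m², and (R²+z²)^(3/2) = 1.78×10⁻⁴ m³.
B = (4π×10⁻⁷ × 0.954 × 0.001037) / (2 × 1.78×10⁻⁴) = 3.50×10⁻⁶ T.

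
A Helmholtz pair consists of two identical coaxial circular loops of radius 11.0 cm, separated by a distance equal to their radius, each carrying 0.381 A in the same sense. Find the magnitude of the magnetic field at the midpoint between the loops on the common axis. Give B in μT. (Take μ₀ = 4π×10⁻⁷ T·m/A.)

Each loop contributes B = μ₀IR²/[2(R²+z²)^(3/2)] on the axis, with z measured from that loop.
Loop 1 (z = 0.055 m): B₁ = 1.56×10⁻⁶ T. Loop 2 (z = 0.055 m): B₂ = 1.56×10⁻⁶ T.
The fields add: B = B₁ + B₂ = 3.11×10⁻⁶ T.

B ≈ 3.11 μT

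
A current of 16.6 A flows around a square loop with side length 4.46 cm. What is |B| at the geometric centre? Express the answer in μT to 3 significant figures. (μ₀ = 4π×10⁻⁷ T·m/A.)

Each side is a finite straight segment at perpendicular distance d = a/(2 tan(π/4)) = 0.0223 m from the centre, with end-angles ±π/4.
One side contributes B₁ = (μ₀I/4πd)·2 sin(π/4) = 1.05×10⁻⁴ T.
All 4 sides add in the same direction: B = 4 × 1.05×10⁻⁴ = 4.21×10⁻⁴ T.

B ≈ 421 μT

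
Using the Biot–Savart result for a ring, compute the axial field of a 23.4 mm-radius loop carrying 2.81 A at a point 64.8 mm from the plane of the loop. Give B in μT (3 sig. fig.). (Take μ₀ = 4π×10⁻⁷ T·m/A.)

B ≈ 2.96 μT

On the axis of a circular loop, B = μ₀IR² / [2(R²+z²)^(3/2)].
R² + z² = (0.0234)² + (0.0648)² = 0.004747 m², and (R²+z²)^(3/2) = 3.27×10⁻⁴ m³.
B = (4π×10⁻⁷ × 2.81 × 0.0005476) / (2 × 3.27×10⁻⁴) = 2.96×10⁻⁶ T.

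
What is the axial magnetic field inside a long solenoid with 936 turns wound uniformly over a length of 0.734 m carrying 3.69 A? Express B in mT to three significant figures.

Inside a long solenoid, B = μ₀nI with n = 1275 turns/m.
B = 4π×10⁻⁷ × 1275 × 3.69 = 5.91×10⁻³ T.

B ≈ 5.91 mT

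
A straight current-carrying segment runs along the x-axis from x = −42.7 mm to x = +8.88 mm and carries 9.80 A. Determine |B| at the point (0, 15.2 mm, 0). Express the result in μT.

For a finite straight segment, B = (μ₀I/4πd)(sinθ₁ + sinθ₂), where θ₁, θ₂ are the angles from the perpendicular to each end.
The perpendicular distance is d = 0.0152 m; the end-offsets along the wire are a = 0.0427 m and b = 0.00888 m.
sinθ₁ = 0.0427/√(0.0427²+0.0152²) = 0.9421; sinθ₂ = 0.00888/√(0.00888²+0.0152²) = 0.5044.
B = (4π×10⁻⁷ × 9.80) / (4π × 0.0152) × (0.9421 + 0.5044) = 9.33×10⁻⁵ T.

B ≈ 93.3 μT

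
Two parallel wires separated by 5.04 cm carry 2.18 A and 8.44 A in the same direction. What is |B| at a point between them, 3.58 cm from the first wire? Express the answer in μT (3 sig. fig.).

Each long wire gives B = μ₀I/(2πd). Distances are d₁ = 0.0358 m and d₂ = 0.0146 m.
B₁ = 1.22×10⁻⁵ T, B₂ = 1.16×10⁻⁴ T.
Between parallel currents the two contributions point in opposite directions, so they subtract. B = |B₁ − B₂| = |1.22×10⁻⁵ − 1.16×10⁻⁴| = 1.03×10⁻⁴ T.

B ≈ 103 μT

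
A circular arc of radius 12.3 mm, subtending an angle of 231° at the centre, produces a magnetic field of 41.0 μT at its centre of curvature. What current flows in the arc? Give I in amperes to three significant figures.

I ≈ 1.25 A

For a circular arc, B = μ₀Iφ/(4πR) with φ in radians; here φ = 4.032 rad.
So I = 4πRB/(μ₀φ) = 4π × 0.0123 × 4.10×10⁻⁵ / (4π×10⁻⁷ × 4.032) = 1.25 A.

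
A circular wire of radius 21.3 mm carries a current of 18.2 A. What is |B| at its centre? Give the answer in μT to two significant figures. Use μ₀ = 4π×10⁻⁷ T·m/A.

At the centre of a circular loop the Biot–Savart law gives B = μ₀I/(2R).
B = (4π×10⁻⁷ × 18.2) / (2 × 0.0213) = 5.37×10⁻⁴ T.

B ≈ 540 μT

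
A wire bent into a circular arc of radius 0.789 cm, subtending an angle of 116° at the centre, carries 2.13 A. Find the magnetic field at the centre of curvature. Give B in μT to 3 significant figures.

The Biot–Savart field of a circular arc at its centre is B = μ₀Iφ/(4πR), with φ = 2.025 rad.
B = (4π×10⁻⁷ × 2.13 × 2.025) / (4π × 0.00789) = 5.47×10⁻⁵ T.

B ≈ 54.7 μT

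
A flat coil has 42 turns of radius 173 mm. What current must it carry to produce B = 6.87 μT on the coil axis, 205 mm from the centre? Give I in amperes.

I ≈ 0.168 A

For an N-turn coil, B = Nμ₀IR²/[2(R²+z²)^(3/2)] with R = 0.173 m, z = 0.205 m, so I = 2B(R²+z²)^(3/2)/(Nμ₀R²) = 2 × 6.87×10⁻⁶ × 1.93×10⁻² / (42 × 4π×10⁻⁷ × 0.02993) = 0.168 A.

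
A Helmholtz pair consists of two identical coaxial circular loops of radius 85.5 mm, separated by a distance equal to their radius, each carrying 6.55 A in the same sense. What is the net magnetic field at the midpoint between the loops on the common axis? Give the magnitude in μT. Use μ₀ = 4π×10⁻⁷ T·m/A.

Each loop contributes B = μ₀IR²/[2(R²+z²)^(3/2)] on the axis, with z measured from that loop.
Loop 1 (z = 0.04275 m): B₁ = 3.44×10⁻⁵ T. Loop 2 (z = 0.04275 m): B₂ = 3.44×10⁻⁵ T.
The fields add: B = B₁ + B₂ = 6.89×10⁻⁵ T.

B ≈ 68.9 μT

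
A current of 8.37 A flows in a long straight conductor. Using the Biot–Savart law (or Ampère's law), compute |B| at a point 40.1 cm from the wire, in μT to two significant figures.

B ≈ 4.2 μT

For an infinitely long straight wire, B = μ₀I/(2πd).
B = (4π×10⁻⁷ × 8.37) / (2π × 0.401) = 4.17×10⁻⁶ T.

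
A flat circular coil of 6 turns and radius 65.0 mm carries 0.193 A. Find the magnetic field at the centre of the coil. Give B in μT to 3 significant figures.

B ≈ 11.2 μT

For an N-turn flat coil, B = Nμ₀I/(2R) with R = 0.065 m.
B = 6 × 1.87×10⁻⁶ T = 1.12×10⁻⁵ T.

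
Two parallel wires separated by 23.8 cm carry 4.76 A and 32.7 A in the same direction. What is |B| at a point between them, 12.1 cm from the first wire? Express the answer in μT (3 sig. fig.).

Each long wire gives B = μ₀I/(2πd). Distances are d₁ = 0.121 m and d₂ = 0.117 m.
B₁ = 7.87×10⁻⁶ T, B₂ = 5.59×10⁻⁵ T.
Between parallel currents the two contributions point in opposite directions, so they subtract. B = |B₁ − B₂| = |7.87×10⁻⁶ − 5.59×10⁻⁵| = 4.80×10⁻⁵ T.

B ≈ 48.0 μT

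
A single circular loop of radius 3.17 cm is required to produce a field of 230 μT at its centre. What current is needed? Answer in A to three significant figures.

At the centre of a circular loop B = μ₀I/(2R), so I = 2RB/μ₀.
With R = 0.0317 m, I = 2 × 0.0317 × 2.30×10⁻⁴ / (4π×10⁻⁷) = 11.6 A.

I ≈ 11.6 A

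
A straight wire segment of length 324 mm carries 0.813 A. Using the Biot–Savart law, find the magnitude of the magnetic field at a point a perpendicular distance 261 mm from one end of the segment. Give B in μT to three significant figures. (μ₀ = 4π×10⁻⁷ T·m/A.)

For a finite straight segment, B = (μ₀I/4πd)(sinθ₁ + sinθ₂), where θ₁, θ₂ are the angles from the perpendicular to each end.
The perpendicular foot is at one end, so the two end-offsets along the wire are 0 and L = 0.324 m.
sinθ₁ = 0/√(0²+0.261²) = 0.0000; sinθ₂ = 0.324/√(0.324²+0.261²) = 0.7788.
B = (4π×10⁻⁷ × 0.813) / (4π × 0.261) × (0.0000 + 0.7788) = 2.43×10⁻⁷ T.

B ≈ 0.243 μT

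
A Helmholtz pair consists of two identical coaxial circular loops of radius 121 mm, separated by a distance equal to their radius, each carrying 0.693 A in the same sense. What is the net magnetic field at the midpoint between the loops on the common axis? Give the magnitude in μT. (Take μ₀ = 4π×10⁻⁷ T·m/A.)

Each loop contributes B = μ₀IR²/[2(R²+z²)^(3/2)] on the axis, with z measured from that loop.
Loop 1 (z = 0.0605 m): B₁ = 2.57×10⁻⁶ T. Loop 2 (z = 0.0605 m): B₂ = 2.57×10⁻⁶ T.
The fields add: B = B₁ + B₂ = 5.15×10⁻⁶ T.

B ≈ 5.15 μT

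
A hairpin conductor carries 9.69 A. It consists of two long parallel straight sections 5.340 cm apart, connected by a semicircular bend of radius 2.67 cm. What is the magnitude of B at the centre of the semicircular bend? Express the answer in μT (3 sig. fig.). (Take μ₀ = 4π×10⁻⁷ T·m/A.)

B ≈ 187 μT

The semicircular arc contributes B_arc = μ₀I·π/(4πR) = μ₀I/(4R) = 1.14×10⁻⁴ T.
Each semi-infinite lead is at perpendicular distance R = 0.0267 m from the centre, with the perpendicular foot at its near end, so it contributes μ₀I/(4πR); both point the same way, together 7.26×10⁻⁵ T.
Arc and leads all point the same direction: B = 1.14×10⁻⁴ + 7.26×10⁻⁵ = 1.87×10⁻⁴ T.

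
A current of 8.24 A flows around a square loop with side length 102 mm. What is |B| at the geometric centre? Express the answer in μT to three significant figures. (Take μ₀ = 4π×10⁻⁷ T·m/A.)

Each side is a finite straight segment at perpendicular distance d = a/(2 tan(π/4)) = 0.051 m from the centre, with end-angles ±π/4.
One side contributes B₁ = (μ₀I/4πd)·2 sin(π/4) = 2.28×10⁻⁵ T.
All 4 sides add in the same direction: B = 4 × 2.28×10⁻⁵ = 9.14×10⁻⁵ T.

B ≈ 91.4 μT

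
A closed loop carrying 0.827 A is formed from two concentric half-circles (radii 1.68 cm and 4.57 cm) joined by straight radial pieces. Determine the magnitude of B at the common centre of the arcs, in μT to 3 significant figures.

B ≈ 9.78 μT

The radial connectors point toward the centre, so dl × r̂ = 0 and they contribute nothing.
Each semicircle gives μ₀I/(4R): inner arc 1.55×10⁻⁵ T, outer arc 5.69×10⁻⁶ T.
The two arcs carry current in opposite angular senses, so their fields oppose: B = |1.55×10⁻⁵ − 5.69×10⁻⁶| = 9.78×10⁻⁶ T.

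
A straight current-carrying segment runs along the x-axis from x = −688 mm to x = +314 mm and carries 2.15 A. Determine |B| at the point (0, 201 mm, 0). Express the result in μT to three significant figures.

B ≈ 1.93 μT

For a finite straight segment, B = (μ₀I/4πd)(sinθ₁ + sinθ₂), where θ₁, θ₂ are the angles from the perpendicular to each end.
The perpendicular distance is d = 0.201 m; the end-offsets along the wire are a = 0.688 m and b = 0.314 m.
sinθ₁ = 0.688/√(0.688²+0.201²) = 0.9599; sinθ₂ = 0.314/√(0.314²+0.201²) = 0.8422.
B = (4π×10⁻⁷ × 2.15) / (4π × 0.201) × (0.9599 + 0.8422) = 1.93×10⁻⁶ T.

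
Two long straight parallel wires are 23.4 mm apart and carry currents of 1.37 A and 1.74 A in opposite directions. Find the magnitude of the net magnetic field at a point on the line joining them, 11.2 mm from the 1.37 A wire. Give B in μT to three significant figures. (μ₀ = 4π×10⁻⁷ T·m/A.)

Each long wire gives B = μ₀I/(2πd). Distances are d₁ = 0.0112 m and d₂ = 0.0122 m.
B₁ = 2.45×10⁻⁵ T, B₂ = 2.85×10⁻⁵ T.
Between antiparallel currents both contributions point the same way, so they add. B = B₁ + B₂ = 2.45×10⁻⁵ + 2.85×10⁻⁵ = 5.30×10⁻⁵ T.

B ≈ 53.0 μT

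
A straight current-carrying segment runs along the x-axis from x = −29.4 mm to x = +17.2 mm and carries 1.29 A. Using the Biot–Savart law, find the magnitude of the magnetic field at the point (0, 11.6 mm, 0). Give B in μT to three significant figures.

For a finite straight segment, B = (μ₀I/4πd)(sinθ₁ + sinθ₂), where θ₁, θ₂ are the angles from the perpendicular to each end.
The perpendicular distance is d = 0.0116 m; the end-offsets along the wire are a = 0.0294 m and b = 0.0172 m.
sinθ₁ = 0.0294/√(0.0294²+0.0116²) = 0.9302; sinθ₂ = 0.0172/√(0.0172²+0.0116²) = 0.8291.
B = (4π×10⁻⁷ × 1.29) / (4π × 0.0116) × (0.9302 + 0.8291) = 1.96×10⁻⁵ T.

B ≈ 19.6 μT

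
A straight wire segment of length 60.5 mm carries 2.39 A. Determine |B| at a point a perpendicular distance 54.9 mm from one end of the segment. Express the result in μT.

B ≈ 3.22 μT

For a finite straight segment, B = (μ₀I/4πd)(sinθ₁ + sinθ₂), where θ₁, θ₂ are the angles from the perpendicular to each end.
The perpendicular foot is at one end, so the two end-offsets along the wire are 0 and L = 0.0605 m.
sinθ₁ = 0/√(0²+0.0549²) = 0.0000; sinθ₂ = 0.0605/√(0.0605²+0.0549²) = 0.7405.
B = (4π×10⁻⁷ × 2.39) / (4π × 0.0549) × (0.0000 + 0.7405) = 3.22×10⁻⁶ T.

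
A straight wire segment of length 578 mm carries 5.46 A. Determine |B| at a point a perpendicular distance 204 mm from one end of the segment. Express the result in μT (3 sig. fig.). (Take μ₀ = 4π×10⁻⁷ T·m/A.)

B ≈ 2.52 μT

For a finite straight segment, B = (μ₀I/4πd)(sinθ₁ + sinθ₂), where θ₁, θ₂ are the angles from the perpendicular to each end.
The perpendicular foot is at one end, so the two end-offsets along the wire are 0 and L = 0.578 m.
sinθ₁ = 0/√(0²+0.204²) = 0.0000; sinθ₂ = 0.578/√(0.578²+0.204²) = 0.9430.
B = (4π×10⁻⁷ × 5.46) / (4π × 0.204) × (0.0000 + 0.9430) = 2.52×10⁻⁶ T.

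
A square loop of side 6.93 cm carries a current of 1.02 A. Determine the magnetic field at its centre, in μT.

Each side is a finite straight segment at perpendicular distance d = a/(2 tan(π/4)) = 0.03465 m from the centre, with end-angles ±π/4.
One side contributes B₁ = (μ₀I/4πd)·2 sin(π/4) = 4.16×10⁻⁶ T.
All 4 sides add in the same direction: B = 4 × 4.16×10⁻⁶ = 1.67×10⁻⁵ T.

B ≈ 16.7 μT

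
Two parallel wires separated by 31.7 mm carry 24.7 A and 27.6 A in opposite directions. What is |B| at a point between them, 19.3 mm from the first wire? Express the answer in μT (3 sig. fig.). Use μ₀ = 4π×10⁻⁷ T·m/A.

Each long wire gives B = μ₀I/(2πd). Distances are d₁ = 0.0193 m and d₂ = 0.0124 m.
B₁ = 2.56×10⁻⁴ T, B₂ = 4.45×10⁻⁴ T.
Between antiparallel currents both contributions point the same way, so they add. B = B₁ + B₂ = 2.56×10⁻⁴ + 4.45×10⁻⁴ = 7.01×10⁻⁴ T.

B ≈ 701 μT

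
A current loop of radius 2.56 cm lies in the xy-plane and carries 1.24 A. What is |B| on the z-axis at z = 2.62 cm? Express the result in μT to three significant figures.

On the axis of a circular loop, B = μ₀IR² / [2(R²+z²)^(3/2)].
R² + z² = (0.0256)² + (0.0262)² = 0.001342 m², and (R²+z²)^(3/2) = 4.92×10⁻⁵ m³.
B = (4π×10⁻⁷ × 1.24 × 0.0006554) / (2 × 4.92×10⁻⁵) = 1.04×10⁻⁵ T.

B ≈ 10.4 μT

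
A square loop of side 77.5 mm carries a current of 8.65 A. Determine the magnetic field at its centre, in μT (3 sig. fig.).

B ≈ 126 μT

Each side is a finite straight segment at perpendicular distance d = a/(2 tan(π/4)) = 0.03875 m from the centre, with end-angles ±π/4.
One side contributes B₁ = (μ₀I/4πd)·2 sin(π/4) = 3.16×10⁻⁵ T.
All 4 sides add in the same direction: B = 4 × 3.16×10⁻⁵ = 1.26×10⁻⁴ T.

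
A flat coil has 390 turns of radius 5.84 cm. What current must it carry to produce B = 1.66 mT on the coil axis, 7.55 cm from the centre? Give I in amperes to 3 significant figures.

I ≈ 1.73 A

For an N-turn coil, B = Nμ₀IR²/[2(R²+z²)^(3/2)] with R = 0.0584 m, z = 0.0755 m, so I = 2B(R²+z²)^(3/2)/(Nμ₀R²) = 2 × 1.66×10⁻³ × 8.70×10⁻⁴ / (390 × 4π×10⁻⁷ × 0.003411) = 1.73 A.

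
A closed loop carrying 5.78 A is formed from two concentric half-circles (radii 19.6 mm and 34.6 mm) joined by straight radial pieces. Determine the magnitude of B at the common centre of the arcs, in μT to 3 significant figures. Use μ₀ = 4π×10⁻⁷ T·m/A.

The radial connectors point toward the centre, so dl × r̂ = 0 and they contribute nothing.
Each semicircle gives μ₀I/(4R): inner arc 9.26×10⁻⁵ T, outer arc 5.25×10⁻⁵ T.
The two arcs carry current in opposite angular senses, so their fields oppose: B = |9.26×10⁻⁵ − 5.25×10⁻⁵| = 4.02×10⁻⁵ T.

B ≈ 40.2 μT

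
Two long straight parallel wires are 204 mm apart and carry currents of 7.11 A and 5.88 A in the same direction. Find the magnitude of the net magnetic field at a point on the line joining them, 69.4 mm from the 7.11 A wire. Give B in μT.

B ≈ 11.8 μT

Each long wire gives B = μ₀I/(2πd). Distances are d₁ = 0.0694 m and d₂ = 0.1346 m.
B₁ = 2.05×10⁻⁵ T, B₂ = 8.74×10⁻⁶ T.
Between parallel currents the two contributions point in opposite directions, so they subtract. B = |B₁ − B₂| = |2.05×10⁻⁵ − 8.74×10⁻⁶| = 1.18×10⁻⁵ T.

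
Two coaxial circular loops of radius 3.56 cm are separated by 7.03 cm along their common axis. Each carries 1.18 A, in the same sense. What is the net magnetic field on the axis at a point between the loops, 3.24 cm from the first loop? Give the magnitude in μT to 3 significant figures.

B ≈ 15.1 μT

Each loop contributes B = μ₀IR²/[2(R²+z²)^(3/2)] on the axis, with z measured from that loop.
Loop 1 (z = 0.0324 m): B₁ = 8.42×10⁻⁶ T. Loop 2 (z = 0.0379 m): B₂ = 6.68×10⁻⁶ T.
The fields add: B = B₁ + B₂ = 1.51×10⁻⁵ T.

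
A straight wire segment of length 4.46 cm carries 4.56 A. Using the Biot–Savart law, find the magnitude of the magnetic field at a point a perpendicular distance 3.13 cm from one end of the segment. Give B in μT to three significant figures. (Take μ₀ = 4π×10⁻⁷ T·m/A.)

For a finite straight segment, B = (μ₀I/4πd)(sinθ₁ + sinθ₂), where θ₁, θ₂ are the angles from the perpendicular to each end.
The perpendicular foot is at one end, so the two end-offsets along the wire are 0 and L = 0.0446 m.
sinθ₁ = 0/√(0²+0.0313²) = 0.0000; sinθ₂ = 0.0446/√(0.0446²+0.0313²) = 0.8185.
B = (4π×10⁻⁷ × 4.56) / (4π × 0.0313) × (0.0000 + 0.8185) = 1.19×10⁻⁵ T.

B ≈ 11.9 μT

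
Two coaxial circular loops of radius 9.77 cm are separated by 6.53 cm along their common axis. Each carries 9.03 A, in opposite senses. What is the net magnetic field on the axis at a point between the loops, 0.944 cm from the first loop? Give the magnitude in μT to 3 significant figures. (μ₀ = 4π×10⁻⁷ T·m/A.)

B ≈ 19.3 μT

Each loop contributes B = μ₀IR²/[2(R²+z²)^(3/2)] on the axis, with z measured from that loop.
Loop 1 (z = 0.00944 m): B₁ = 5.73×10⁻⁵ T. Loop 2 (z = 0.05586 m): B₂ = 3.80×10⁻⁵ T.
The fields oppose: B = |B₁ − B₂| = 1.93×10⁻⁵ T.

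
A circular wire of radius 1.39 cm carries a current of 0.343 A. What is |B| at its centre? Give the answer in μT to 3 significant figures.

B ≈ 15.5 μT

At the centre of a circular loop the Biot–Savart law gives B = μ₀I/(2R).
B = (4π×10⁻⁷ × 0.343) / (2 × 0.0139) = 1.55×10⁻⁵ T.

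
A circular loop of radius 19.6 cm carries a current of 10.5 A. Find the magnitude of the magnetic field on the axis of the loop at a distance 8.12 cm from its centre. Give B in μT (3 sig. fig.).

On the axis of a circular loop, B = μ₀IR² / [2(R²+z²)^(3/2)].
R² + z² = (0.196)² + (0.0812)² = 0.04501 m², and (R²+z²)^(3/2) = 9.55×10⁻³ m³.
B = (4π×10⁻⁷ × 10.5 × 0.03842) / (2 × 9.55×10⁻³) = 2.65×10⁻⁵ T.

B ≈ 26.5 μT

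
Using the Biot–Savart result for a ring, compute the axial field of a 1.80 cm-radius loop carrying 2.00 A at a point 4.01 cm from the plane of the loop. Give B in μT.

B ≈ 4.79 μT

On the axis of a circular loop, B = μ₀IR² / [2(R²+z²)^(3/2)].
R² + z² = (0.018)² + (0.0401)² = 0.001932 m², and (R²+z²)^(3/2) = 8.49×10⁻⁵ m³.
B = (4π×10⁻⁷ × 2.00 × 0.000324) / (2 × 8.49×10⁻⁵) = 4.79×10⁻⁶ T.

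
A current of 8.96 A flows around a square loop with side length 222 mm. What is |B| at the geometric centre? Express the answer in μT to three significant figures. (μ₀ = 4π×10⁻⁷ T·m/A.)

Each side is a finite straight segment at perpendicular distance d = a/(2 tan(π/4)) = 0.111 m from the centre, with end-angles ±π/4.
One side contributes B₁ = (μ₀I/4πd)·2 sin(π/4) = 1.14×10⁻⁵ T.
All 4 sides add in the same direction: B = 4 × 1.14×10⁻⁵ = 4.57×10⁻⁵ T.

B ≈ 45.7 μT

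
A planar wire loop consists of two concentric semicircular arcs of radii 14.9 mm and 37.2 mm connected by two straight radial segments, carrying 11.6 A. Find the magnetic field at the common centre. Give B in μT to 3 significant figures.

B ≈ 147 μT

The radial connectors point toward the centre, so dl × r̂ = 0 and they contribute nothing.
Each semicircle gives μ₀I/(4R): inner arc 2.45×10⁻⁴ T, outer arc 9.80×10⁻⁵ T.
The two arcs carry current in opposite angular senses, so their fields oppose: B = |2.45×10⁻⁴ − 9.80×10⁻⁵| = 1.47×10⁻⁴ T.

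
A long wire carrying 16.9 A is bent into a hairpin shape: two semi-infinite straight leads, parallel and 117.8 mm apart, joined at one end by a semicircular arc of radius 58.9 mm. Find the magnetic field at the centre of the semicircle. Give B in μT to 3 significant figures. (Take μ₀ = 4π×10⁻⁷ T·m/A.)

The semicircular arc contributes B_arc = μ₀I·π/(4πR) = μ₀I/(4R) = 9.01×10⁻⁵ T.
Each semi-infinite lead is at perpendicular distance R = 0.0589 m from the centre, with the perpendicular foot at its near end, so it contributes μ₀I/(4πR); both point the same way, together 5.74×10⁻⁵ T.
Arc and leads all point the same direction: B = 9.01×10⁻⁵ + 5.74×10⁻⁵ = 1.48×10⁻⁴ T.

B ≈ 148 μT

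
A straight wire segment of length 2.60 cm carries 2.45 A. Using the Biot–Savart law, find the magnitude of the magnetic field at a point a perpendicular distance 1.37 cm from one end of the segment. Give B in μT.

For a finite straight segment, B = (μ₀I/4πd)(sinθ₁ + sinθ₂), where θ₁, θ₂ are the angles from the perpendicular to each end.
The perpendicular foot is at one end, so the two end-offsets along the wire are 0 and L = 0.026 m.
sinθ₁ = 0/√(0²+0.0137²) = 0.0000; sinθ₂ = 0.026/√(0.026²+0.0137²) = 0.8847.
B = (4π×10⁻⁷ × 2.45) / (4π × 0.0137) × (0.0000 + 0.8847) = 1.58×10⁻⁵ T.

B ≈ 15.8 μT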